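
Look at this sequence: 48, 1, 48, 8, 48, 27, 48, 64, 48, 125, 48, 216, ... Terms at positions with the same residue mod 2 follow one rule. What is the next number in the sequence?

Positions 1, 3, 5, … form one subsequence and positions 2, 4, 6, … form another.
Subsequence A: 48, 48, 48, 48, 48, 48 (the constant sequence 48).
Subsequence B: 1, 8, 27, 64, 125, 216 (consecutive cubes n³ from n = 1).
The 13th slot belongs to subsequence A; its 7th term is 48.

48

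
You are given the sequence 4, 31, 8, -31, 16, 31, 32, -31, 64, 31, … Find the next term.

Split by position mod 2 into 2 tracks.
Track A: 4, 8, 16, 32, 64 (powers 2^2, 2^3, 2^4, …).
Track B: 31, -31, 31, -31, 31 (alternating ±31).
The 11th slot belongs to track A; its 6th term is 128.

128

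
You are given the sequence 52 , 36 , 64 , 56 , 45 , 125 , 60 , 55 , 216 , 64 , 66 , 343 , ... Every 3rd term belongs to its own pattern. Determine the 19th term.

Taking every 3rd term gives 3 separate tracks.
Stream A: 52, 56, 60, 64 — arithmetic, step +4.
Stream B: 36, 45, 55, 66 — triangular numbers starting at T_8.
Stream C: 64, 125, 216, 343 — perfect cubes starting at 4³.
The 19th slot belongs to stream A; its 7th term is 76.

76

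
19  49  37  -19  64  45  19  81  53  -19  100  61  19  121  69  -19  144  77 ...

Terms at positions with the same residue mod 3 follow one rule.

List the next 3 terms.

19, 169, 85

Split by position mod 3: positions 1, 4, 7, … form one track, and each other residue class forms its own.
Subsequence A = 19, -19, 19, -19, 19, -19: alternating ±19.
Subsequence B = 49, 64, 81, 100, 121, 144: perfect squares starting at 7².
Subsequence C = 37, 45, 53, 61, 69, 77: arithmetic with common difference +8.
Position 19 falls in subsequence A as its term 7, giving 19.
Position 20 falls in subsequence B as its term 7, giving 169.
Position 21 falls in subsequence C as its term 7, giving 85.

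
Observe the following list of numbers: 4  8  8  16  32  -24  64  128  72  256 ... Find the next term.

Reading positions in blocks of 3 reveals the pattern AAB — 2 tracks woven together.
Subsequence A: 4, 8, 16, 32, 64, 128, 256. Successive powers of 2.
Subsequence B: 8, -24, 72. Geometric with ratio -3.
Position 11 → subsequence A, term 8 = 512.

512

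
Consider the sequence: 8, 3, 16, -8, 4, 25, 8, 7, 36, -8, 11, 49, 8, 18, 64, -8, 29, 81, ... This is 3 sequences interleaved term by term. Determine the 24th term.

121

Read the sequence 3 terms at a time; column i is its own pattern.
Stream A = 8, -8, 8, -8, 8, -8: the oscillation 8·(−1)^(n+1).
Stream B = 3, 4, 7, 11, 18, 29: Fibonacci-style (each term is the sum of the two before it).
Stream C = 16, 25, 36, 49, 64, 81: perfect squares starting at 4².
Position 24 falls in stream C as its term 8, giving 121.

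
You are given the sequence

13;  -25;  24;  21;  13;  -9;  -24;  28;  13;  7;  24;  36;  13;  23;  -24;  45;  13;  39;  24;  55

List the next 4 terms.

Read the sequence 4 terms at a time; column i is its own pattern.
Subsequence A = 13, 13, 13, 13, 13: the constant sequence 13.
Subsequence B = -25, -9, 7, 23, 39: arithmetic, step +16.
Subsequence C = 24, -24, 24, -24, 24: the oscillation 24·(−1)^(n+1).
Subsequence D = 21, 28, 36, 45, 55: the triangular numbers T_6, T_7, ….
Position 21 falls in subsequence A as its term 6, giving 13.
Position 22 falls in subsequence B as its term 6, giving 55.
Position 23 falls in subsequence C as its term 6, giving -24.
Term 24 comes from subsequence D (its 6th entry): 66.

13, 55, -24, 66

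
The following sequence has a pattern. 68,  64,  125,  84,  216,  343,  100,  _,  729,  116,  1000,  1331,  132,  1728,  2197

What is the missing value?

512

Positions follow the repeating pattern ABB; grouping by letter gives 2 tracks.
Track A = 68, 84, 100, 116, 132: arithmetic, step +16.
Track B = 64, 125, 216, 343, ?, 729, 1000, 1331, 1728, 2197: the cubes 4³, 5³, 6³, ….
So the missing entry in track B is 512.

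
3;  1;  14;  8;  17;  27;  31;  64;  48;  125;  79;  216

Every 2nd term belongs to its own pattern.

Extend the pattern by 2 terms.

127, 343

The terms cycle through 2 interleaved subsequences.
Track A = 3, 14, 17, 31, 48, 79: Fibonacci-style (each term is the sum of the two before it).
Track B = 1, 8, 27, 64, 125, 216: the cubes 1³, 2³, 3³, ….
Position 13 → track A, term 7 = 127.
The 14th slot belongs to track B; its 7th term is 343.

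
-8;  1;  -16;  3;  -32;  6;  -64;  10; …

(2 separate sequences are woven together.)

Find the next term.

-128

The terms cycle through 2 interleaved subsequences.
Track A = -8, -16, -32, -64: geometric with ratio 2.
Track B = 1, 3, 6, 10: the triangular numbers T_1, T_2, ….
Position 9 falls in track A as its term 5, giving -128.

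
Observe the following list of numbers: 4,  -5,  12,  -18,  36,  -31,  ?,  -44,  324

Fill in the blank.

108

Taking every 2nd term gives 2 separate tracks.
Stream A: 4, 12, 36, ?, 324 — geometric with ratio 3.
Stream B: -5, -18, -31, -44 — subtracting 13 each time.
The gap is stream A's term 4; the rule gives 108.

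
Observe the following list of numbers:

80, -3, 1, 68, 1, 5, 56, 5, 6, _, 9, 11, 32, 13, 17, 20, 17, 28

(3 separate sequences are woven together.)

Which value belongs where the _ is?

Split by position mod 3 into 3 tracks.
Track A is 80, 68, 56, ?, 32, 20, which is arithmetic, step −12.
Track B is -3, 1, 5, 9, 13, 17, which is arithmetic with common difference +4.
Track C is 1, 5, 6, 11, 17, 28, which is a Fibonacci-like recurrence a_n = a_{n-1} + a_{n-2}.
So the missing entry in track A is 44.

44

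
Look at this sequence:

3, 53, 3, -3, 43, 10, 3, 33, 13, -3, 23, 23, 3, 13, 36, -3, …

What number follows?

Split by position mod 3 into 3 tracks.
Subsequence A = 3, -3, 3, -3, 3, -3: the oscillation 3·(−1)^(n+1).
Subsequence B = 53, 43, 33, 23, 13: arithmetic, step −10.
Subsequence C = 3, 10, 13, 23, 36: Fibonacci-style (each term is the sum of the two before it).
Position 17 → subsequence B, term 6 = 3.

3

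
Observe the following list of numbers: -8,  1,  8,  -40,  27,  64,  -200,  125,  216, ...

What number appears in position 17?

1331

Positions follow the repeating pattern ABB; grouping by letter gives 2 tracks.
Subsequence A is -8, -40, -200, which is geometric with ratio 5.
Subsequence B is 1, 8, 27, 64, 125, 216, which is consecutive cubes n³ from n = 1.
The 17th slot belongs to subsequence B; its 11th term is 1331.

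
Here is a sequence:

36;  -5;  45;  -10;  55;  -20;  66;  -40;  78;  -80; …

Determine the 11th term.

91

Split by position mod 2 into 2 tracks.
Stream A: 36, 45, 55, 66, 78 (the triangular numbers T_8, T_9, …).
Stream B: -5, -10, -20, -40, -80 (a geometric progression (common ratio 2)).
Position 11 falls in stream A as its term 6, giving 91.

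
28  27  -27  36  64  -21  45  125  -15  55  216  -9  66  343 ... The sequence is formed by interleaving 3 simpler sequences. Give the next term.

Split by position mod 3: positions 1, 4, 7, … form one track, and each other residue class forms its own.
Subsequence A: 28, 36, 45, 55, 66 — triangular numbers starting at T_7.
Subsequence B: 27, 64, 125, 216, 343 — consecutive cubes n³ from n = 3.
Subsequence C: -27, -21, -15, -9 — arithmetic, step +6.
Position 15 → subsequence C, term 5 = -3.

-3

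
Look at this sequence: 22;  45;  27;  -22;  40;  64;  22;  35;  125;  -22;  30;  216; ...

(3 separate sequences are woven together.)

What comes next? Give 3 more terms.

Read the sequence 3 terms at a time; column i is its own pattern.
Subsequence A: 22, -22, 22, -22 — the oscillation 22·(−1)^(n+1).
Subsequence B: 45, 40, 35, 30 — subtracting 5 each time.
Subsequence C: 27, 64, 125, 216 — consecutive cubes n³ from n = 3.
Term 13 comes from subsequence A (its 5th entry): 22.
Term 14 comes from subsequence B (its 5th entry): 25.
Position 15 → subsequence C, term 5 = 343.

22, 25, 343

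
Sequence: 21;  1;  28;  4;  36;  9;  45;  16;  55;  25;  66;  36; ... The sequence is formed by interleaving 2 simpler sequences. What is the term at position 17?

The terms cycle through 2 interleaved subsequences.
Track A: 21, 28, 36, 45, 55, 66 (the triangular numbers T_6, T_7, …).
Track B: 1, 4, 9, 16, 25, 36 (the squares 1², 2², 3², …).
Term 17 comes from track A (its 9th entry): 105.

105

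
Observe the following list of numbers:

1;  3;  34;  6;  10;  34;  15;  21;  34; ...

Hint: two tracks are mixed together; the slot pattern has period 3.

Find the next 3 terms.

Positions follow the repeating pattern AAB; grouping by letter gives 2 tracks.
Subsequence A: 1, 3, 6, 10, 15, 21 (triangular numbers starting at T_1).
Subsequence B: 34, 34, 34 (constant 34).
Term 10 comes from subsequence A (its 7th entry): 28.
The 11th slot belongs to subsequence A; its 8th term is 36.
The 12th slot belongs to subsequence B; its 4th term is 34.

28, 36, 34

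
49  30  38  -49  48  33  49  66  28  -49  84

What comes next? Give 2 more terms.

23, 49

Split by position mod 3 into 3 tracks.
Track A = 49, -49, 49, -49: the oscillation 49·(−1)^(n+1).
Track B = 30, 48, 66, 84: arithmetic with common difference +18.
Track C = 38, 33, 28: arithmetic, step −5.
The 12th slot belongs to track C; its 4th term is 23.
Position 13 falls in track A as its term 5, giving 49.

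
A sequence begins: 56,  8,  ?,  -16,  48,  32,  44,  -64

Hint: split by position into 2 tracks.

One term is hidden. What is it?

The terms cycle through 2 interleaved subsequences.
Track A: 56, ?, 48, 44 — arithmetic with common difference −4.
Track B: 8, -16, 32, -64 — a geometric progression (common ratio -2).
The gap is track A's term 2; the rule gives 52.

52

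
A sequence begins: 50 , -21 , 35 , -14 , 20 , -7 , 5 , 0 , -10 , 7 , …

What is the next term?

Taking every 2nd term gives 2 separate tracks.
Track A: 50, 35, 20, 5, -10 — linear: a_n = 65 − 15·n.
Track B: -21, -14, -7, 0, 7 — linear: a_n = -28 + 7·n.
Position 11 falls in track A as its term 6, giving -25.

-25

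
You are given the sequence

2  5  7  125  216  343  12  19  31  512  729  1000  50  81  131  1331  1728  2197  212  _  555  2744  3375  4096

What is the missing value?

343

The slot pattern repeats as AAABBB (period 6), so there are 2 interleaved tracks.
Stream A: 2, 5, 7, 12, 19, 31, 50, 81, 131, 212, ?, 555. Fibonacci-style (each term is the sum of the two before it).
Stream B: 125, 216, 343, 512, 729, 1000, 1331, 1728, 2197, 2744, 3375, 4096. Consecutive cubes n³ from n = 5.
Stream A's pattern makes the blank 343.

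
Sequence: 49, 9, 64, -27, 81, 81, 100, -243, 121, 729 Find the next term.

The terms cycle through 2 interleaved subsequences.
Stream A is 49, 64, 81, 100, 121, which is the squares 7², 8², 9², ….
Stream B is 9, -27, 81, -243, 729, which is a geometric progression (common ratio -3).
The 11th slot belongs to stream A; its 6th term is 144.

144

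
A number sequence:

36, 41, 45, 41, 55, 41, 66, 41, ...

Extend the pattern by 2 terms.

78, 41

Split by position mod 2 into 2 tracks.
Track A is 36, 45, 55, 66, which is triangular numbers n(n+1)/2 for n = 8, 9, ….
Track B is 41, 41, 41, 41, which is the constant sequence 41.
Position 9 falls in track A as its term 5, giving 78.
Position 10 → track B, term 5 = 41.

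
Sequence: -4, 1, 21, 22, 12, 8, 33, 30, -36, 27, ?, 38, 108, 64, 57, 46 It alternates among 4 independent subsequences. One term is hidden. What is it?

45

Read the sequence 4 terms at a time; column i is its own pattern.
Track A: -4, 12, -36, 108 (multiplying by -3 each time).
Track B: 1, 8, 27, 64 (consecutive cubes n³ from n = 1).
Track C: 21, 33, ?, 57 (adding 12 each time).
Track D: 22, 30, 38, 46 (arithmetic, step +8).
The gap is track C's term 3; the rule gives 45.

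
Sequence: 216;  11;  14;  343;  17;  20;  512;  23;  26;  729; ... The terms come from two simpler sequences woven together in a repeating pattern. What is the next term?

Positions follow the repeating pattern ABB; grouping by letter gives 2 tracks.
Subsequence A = 216, 343, 512, 729: the cubes 6³, 7³, 8³, ….
Subsequence B = 11, 14, 17, 20, 23, 26: adding 3 each time.
Position 11 → subsequence B, term 7 = 29.

29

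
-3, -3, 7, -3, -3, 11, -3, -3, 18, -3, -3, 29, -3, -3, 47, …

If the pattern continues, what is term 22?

-3

Reading positions in blocks of 3 reveals the pattern AAB — 2 tracks woven together.
Stream A is -3, -3, -3, -3, -3, -3, -3, -3, -3, -3, which is always -3.
Stream B is 7, 11, 18, 29, 47, which is each term equals the sum of the previous two.
Position 22 → stream A, term 15 = -3.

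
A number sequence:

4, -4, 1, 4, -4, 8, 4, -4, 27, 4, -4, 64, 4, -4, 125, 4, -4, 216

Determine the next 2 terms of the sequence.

4, -4

Reading positions in blocks of 3 reveals the pattern AAB — 2 tracks woven together.
Track A: 4, -4, 4, -4, 4, -4, 4, -4, 4, -4, 4, -4 (the oscillation 4·(−1)^(n+1)).
Track B: 1, 8, 27, 64, 125, 216 (consecutive cubes n³ from n = 1).
Position 19 → track A, term 13 = 4.
Position 20 falls in track A as its term 14, giving -4.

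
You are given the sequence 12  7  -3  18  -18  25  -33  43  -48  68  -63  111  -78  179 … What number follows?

-93

Taking every 2nd term gives 2 separate tracks.
Stream A is 12, -3, -18, -33, -48, -63, -78, which is subtracting 15 each time.
Stream B is 7, 18, 25, 43, 68, 111, 179, which is each term equals the sum of the previous two.
The 15th slot belongs to stream A; its 8th term is -93.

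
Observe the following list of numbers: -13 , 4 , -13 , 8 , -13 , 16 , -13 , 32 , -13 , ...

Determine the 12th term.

128

Positions 1, 3, 5, … form one subsequence and positions 2, 4, 6, … form another.
Track A: -13, -13, -13, -13, -13 (constant -13).
Track B: 4, 8, 16, 32 (powers 2^2, 2^3, 2^4, …).
Term 12 comes from track B (its 6th entry): 128.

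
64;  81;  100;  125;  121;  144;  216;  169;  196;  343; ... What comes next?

225

Reading positions in blocks of 3 reveals the pattern ABB — 2 tracks woven together.
Track A = 64, 125, 216, 343: perfect cubes starting at 4³.
Track B = 81, 100, 121, 144, 169, 196: the squares 9², 10², 11², ….
Position 11 falls in track B as its term 7, giving 225.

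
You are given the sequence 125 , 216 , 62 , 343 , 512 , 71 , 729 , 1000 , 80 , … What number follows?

The slot pattern repeats as AAB (period 3), so there are 2 interleaved tracks.
Track A: 125, 216, 343, 512, 729, 1000 — perfect cubes starting at 5³.
Track B: 62, 71, 80 — arithmetic with common difference +9.
Term 10 comes from track A (its 7th entry): 1331.

1331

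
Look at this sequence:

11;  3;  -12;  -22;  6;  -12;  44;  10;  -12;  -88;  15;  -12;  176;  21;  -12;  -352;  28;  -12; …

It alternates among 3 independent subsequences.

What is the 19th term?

704

Read the sequence 3 terms at a time; column i is its own pattern.
Stream A: 11, -22, 44, -88, 176, -352 — geometric with ratio -2.
Stream B: 3, 6, 10, 15, 21, 28 — triangular numbers n(n+1)/2 for n = 2, 3, ….
Stream C: -12, -12, -12, -12, -12, -12 — constant -12.
Term 19 comes from stream A (its 7th entry): 704.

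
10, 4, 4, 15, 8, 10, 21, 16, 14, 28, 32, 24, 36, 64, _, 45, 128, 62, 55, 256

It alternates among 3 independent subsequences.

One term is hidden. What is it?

Split by position mod 3: positions 1, 4, 7, … form one track, and each other residue class forms its own.
Track A is 10, 15, 21, 28, 36, 45, 55, which is the triangular numbers T_4, T_5, ….
Track B is 4, 8, 16, 32, 64, 128, 256, which is powers 2^2, 2^3, 2^4, ….
Track C is 4, 10, 14, 24, ?, 62, which is a Fibonacci-like recurrence a_n = a_{n-1} + a_{n-2}.
Filling track C at index 5 by its rule yields 38.

38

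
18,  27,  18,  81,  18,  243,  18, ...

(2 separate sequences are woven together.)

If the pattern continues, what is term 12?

Split by position mod 2 into 2 tracks.
Track A = 18, 18, 18, 18: constant 18.
Track B = 27, 81, 243: successive powers of 3.
Term 12 comes from track B (its 6th entry): 6561.

6561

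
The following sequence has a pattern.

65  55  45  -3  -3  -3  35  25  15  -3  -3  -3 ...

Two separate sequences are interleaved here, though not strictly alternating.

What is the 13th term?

The slot pattern repeats as AAABBB (period 6), so there are 2 interleaved tracks.
Track A: 65, 55, 45, 35, 25, 15 (subtracting 10 each time).
Track B: -3, -3, -3, -3, -3, -3 (always -3).
Term 13 comes from track A (its 7th entry): 5.

5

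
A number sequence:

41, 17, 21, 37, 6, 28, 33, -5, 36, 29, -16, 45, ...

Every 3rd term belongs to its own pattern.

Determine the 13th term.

25

Read the sequence 3 terms at a time; column i is its own pattern.
Subsequence A: 41, 37, 33, 29. Linear: a_n = 45 − 4·n.
Subsequence B: 17, 6, -5, -16. Arithmetic with common difference −11.
Subsequence C: 21, 28, 36, 45. Triangular numbers n(n+1)/2 for n = 6, 7, ….
Position 13 falls in subsequence A as its term 5, giving 25.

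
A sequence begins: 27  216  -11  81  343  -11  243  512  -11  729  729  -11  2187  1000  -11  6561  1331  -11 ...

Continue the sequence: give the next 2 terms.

19683, 1728

Read the sequence 3 terms at a time; column i is its own pattern.
Track A: 27, 81, 243, 729, 2187, 6561 (powers 3^3, 3^4, 3^5, …).
Track B: 216, 343, 512, 729, 1000, 1331 (perfect cubes starting at 6³).
Track C: -11, -11, -11, -11, -11, -11 (constant -11).
Term 19 comes from track A (its 7th entry): 19683.
The 20th slot belongs to track B; its 7th term is 1728.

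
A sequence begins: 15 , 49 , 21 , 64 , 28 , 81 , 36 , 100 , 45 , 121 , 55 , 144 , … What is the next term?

The terms cycle through 2 interleaved subsequences.
Subsequence A is 15, 21, 28, 36, 45, 55, which is triangular numbers starting at T_5.
Subsequence B is 49, 64, 81, 100, 121, 144, which is the squares 7², 8², 9², ….
The 13th slot belongs to subsequence A; its 7th term is 66.

66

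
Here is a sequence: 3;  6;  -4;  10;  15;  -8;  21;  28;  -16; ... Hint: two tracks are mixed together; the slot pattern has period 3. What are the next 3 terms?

Positions follow the repeating pattern AAB; grouping by letter gives 2 tracks.
Track A: 3, 6, 10, 15, 21, 28 — triangular numbers starting at T_2.
Track B: -4, -8, -16 — geometric, ×2 each step.
The 10th slot belongs to track A; its 7th term is 36.
Position 11 falls in track A as its term 8, giving 45.
Term 12 comes from track B (its 4th entry): -32.

36, 45, -32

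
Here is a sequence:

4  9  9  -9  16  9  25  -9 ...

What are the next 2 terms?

Taking every 2nd term gives 2 separate tracks.
Track A is 4, 9, 16, 25, which is consecutive squares n² from n = 2.
Track B is 9, -9, 9, -9, which is the oscillation 9·(−1)^(n+1).
Position 9 falls in track A as its term 5, giving 36.
The 10th slot belongs to track B; its 5th term is 9.

36, 9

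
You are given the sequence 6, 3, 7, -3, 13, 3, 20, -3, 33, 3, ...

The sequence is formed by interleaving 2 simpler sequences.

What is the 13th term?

Odd-indexed and even-indexed terms follow separate rules.
Subsequence A: 6, 7, 13, 20, 33. A Fibonacci-like recurrence a_n = a_{n-1} + a_{n-2}.
Subsequence B: 3, -3, 3, -3, 3. Alternating ±3.
Term 13 comes from subsequence A (its 7th entry): 86.

86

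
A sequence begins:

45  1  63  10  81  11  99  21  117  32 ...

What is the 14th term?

Taking every 2nd term gives 2 separate tracks.
Track A is 45, 63, 81, 99, 117, which is arithmetic, step +18.
Track B is 1, 10, 11, 21, 32, which is a Fibonacci-like recurrence a_n = a_{n-1} + a_{n-2}.
The 14th slot belongs to track B; its 7th term is 85.

85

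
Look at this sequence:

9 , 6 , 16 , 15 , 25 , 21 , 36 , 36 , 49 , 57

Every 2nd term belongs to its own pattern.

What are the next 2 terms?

64, 93

Positions 1, 3, 5, … form one subsequence and positions 2, 4, 6, … form another.
Track A: 9, 16, 25, 36, 49. Perfect squares starting at 3².
Track B: 6, 15, 21, 36, 57. A Fibonacci-like recurrence a_n = a_{n-1} + a_{n-2}.
Position 11 → track A, term 6 = 64.
Position 12 falls in track B as its term 6, giving 93.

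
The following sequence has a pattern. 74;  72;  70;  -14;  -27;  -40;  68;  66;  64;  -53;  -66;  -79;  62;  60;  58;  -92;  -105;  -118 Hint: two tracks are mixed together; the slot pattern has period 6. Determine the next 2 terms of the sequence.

Positions follow the repeating pattern AAABBB; grouping by letter gives 2 tracks.
Subsequence A: 74, 72, 70, 68, 66, 64, 62, 60, 58 (linear: a_n = 76 − 2·n).
Subsequence B: -14, -27, -40, -53, -66, -79, -92, -105, -118 (subtracting 13 each time).
Term 19 comes from subsequence A (its 10th entry): 56.
Term 20 comes from subsequence A (its 11th entry): 54.

56, 54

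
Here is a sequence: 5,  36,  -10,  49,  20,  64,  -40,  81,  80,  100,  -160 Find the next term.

Taking every 2nd term gives 2 separate tracks.
Track A = 5, -10, 20, -40, 80, -160: geometric, ×-2 each step.
Track B = 36, 49, 64, 81, 100: consecutive squares n² from n = 6.
Position 12 → track B, term 6 = 121.

121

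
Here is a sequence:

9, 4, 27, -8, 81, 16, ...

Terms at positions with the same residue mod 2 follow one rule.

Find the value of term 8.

-32

Taking every 2nd term gives 2 separate tracks.
Stream A: 9, 27, 81 (successive powers of 3).
Stream B: 4, -8, 16 (geometric, ×-2 each step).
Position 8 → stream B, term 4 = -32.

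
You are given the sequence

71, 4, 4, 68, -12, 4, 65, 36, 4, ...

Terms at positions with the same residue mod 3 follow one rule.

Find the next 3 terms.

Read the sequence 3 terms at a time; column i is its own pattern.
Track A: 71, 68, 65 (arithmetic with common difference −3).
Track B: 4, -12, 36 (a geometric progression (common ratio -3)).
Track C: 4, 4, 4 (always 4).
Position 10 → track A, term 4 = 62.
Position 11 falls in track B as its term 4, giving -108.
The 12th slot belongs to track C; its 4th term is 4.

62, -108, 4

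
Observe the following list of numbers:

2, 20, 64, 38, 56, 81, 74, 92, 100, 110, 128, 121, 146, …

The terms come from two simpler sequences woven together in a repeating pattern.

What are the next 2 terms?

164, 144

The slot pattern repeats as AAB (period 3), so there are 2 interleaved tracks.
Subsequence A: 2, 20, 38, 56, 74, 92, 110, 128, 146. Arithmetic with common difference +18.
Subsequence B: 64, 81, 100, 121. Consecutive squares n² from n = 8.
Term 14 comes from subsequence A (its 10th entry): 164.
Term 15 comes from subsequence B (its 5th entry): 144.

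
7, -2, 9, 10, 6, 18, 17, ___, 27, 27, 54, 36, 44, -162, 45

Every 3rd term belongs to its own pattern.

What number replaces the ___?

Read the sequence 3 terms at a time; column i is its own pattern.
Track A: 7, 10, 17, 27, 44 (each term equals the sum of the previous two).
Track B: -2, 6, ?, 54, -162 (a geometric progression (common ratio -3)).
Track C: 9, 18, 27, 36, 45 (arithmetic, step +9).
Track B's pattern makes the blank -18.

-18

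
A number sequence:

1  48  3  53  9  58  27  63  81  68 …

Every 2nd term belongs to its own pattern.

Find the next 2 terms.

The terms cycle through 2 interleaved subsequences.
Subsequence A: 1, 3, 9, 27, 81. Successive powers of 3.
Subsequence B: 48, 53, 58, 63, 68. Adding 5 each time.
Position 11 → subsequence A, term 6 = 243.
Position 12 → subsequence B, term 6 = 73.

243, 73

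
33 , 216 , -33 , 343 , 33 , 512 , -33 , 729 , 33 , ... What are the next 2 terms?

Split by position mod 2 into 2 tracks.
Stream A = 33, -33, 33, -33, 33: the oscillation 33·(−1)^(n+1).
Stream B = 216, 343, 512, 729: perfect cubes starting at 6³.
Position 10 → stream B, term 5 = 1000.
Position 11 falls in stream A as its term 6, giving -33.

1000, -33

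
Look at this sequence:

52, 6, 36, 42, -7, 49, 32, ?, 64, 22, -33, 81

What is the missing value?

Split by position mod 3 into 3 tracks.
Stream A is 52, 42, 32, 22, which is subtracting 10 each time.
Stream B is 6, -7, ?, -33, which is linear: a_n = 19 − 13·n.
Stream C is 36, 49, 64, 81, which is perfect squares starting at 6².
So the missing entry in stream B is -20.

-20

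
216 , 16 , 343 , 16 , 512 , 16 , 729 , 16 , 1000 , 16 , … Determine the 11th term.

1331

Split by position mod 2 into 2 tracks.
Stream A: 216, 343, 512, 729, 1000. The cubes 6³, 7³, 8³, ….
Stream B: 16, 16, 16, 16, 16. Always 16.
Position 11 → stream A, term 6 = 1331.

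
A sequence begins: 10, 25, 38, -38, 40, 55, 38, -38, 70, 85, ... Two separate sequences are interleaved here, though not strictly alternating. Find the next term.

38

Reading positions in blocks of 4 reveals the pattern AABB — 2 tracks woven together.
Track A: 10, 25, 40, 55, 70, 85 (linear: a_n = -5 + 15·n).
Track B: 38, -38, 38, -38 (oscillating between 38 and -38).
Position 11 → track B, term 5 = 38.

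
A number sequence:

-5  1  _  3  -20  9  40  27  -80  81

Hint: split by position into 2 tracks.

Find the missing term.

Odd-indexed and even-indexed terms follow separate rules.
Track A is -5, ?, -20, 40, -80, which is geometric with ratio -2.
Track B is 1, 3, 9, 27, 81, which is successive powers of 3.
The gap is track A's term 2; the rule gives 10.

10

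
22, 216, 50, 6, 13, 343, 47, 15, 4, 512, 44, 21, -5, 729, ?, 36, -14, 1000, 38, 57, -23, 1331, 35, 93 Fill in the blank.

41

Split by position mod 4 into 4 tracks.
Track A: 22, 13, 4, -5, -14, -23 — subtracting 9 each time.
Track B: 216, 343, 512, 729, 1000, 1331 — consecutive cubes n³ from n = 6.
Track C: 50, 47, 44, ?, 38, 35 — subtracting 3 each time.
Track D: 6, 15, 21, 36, 57, 93 — each term equals the sum of the previous two.
Track C's pattern makes the blank 41.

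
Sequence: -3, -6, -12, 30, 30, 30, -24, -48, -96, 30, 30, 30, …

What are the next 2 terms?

-192, -384

Positions follow the repeating pattern AAABBB; grouping by letter gives 2 tracks.
Subsequence A: -3, -6, -12, -24, -48, -96 — geometric with ratio 2.
Subsequence B: 30, 30, 30, 30, 30, 30 — constant 30.
The 13th slot belongs to subsequence A; its 7th term is -192.
Position 14 falls in subsequence A as its term 8, giving -384.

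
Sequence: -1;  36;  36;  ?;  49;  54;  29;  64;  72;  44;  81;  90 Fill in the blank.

Split by position mod 3 into 3 tracks.
Subsequence A is -1, ?, 29, 44, which is adding 15 each time.
Subsequence B is 36, 49, 64, 81, which is consecutive squares n² from n = 6.
Subsequence C is 36, 54, 72, 90, which is linear: a_n = 18 + 18·n.
So the missing entry in subsequence A is 14.

14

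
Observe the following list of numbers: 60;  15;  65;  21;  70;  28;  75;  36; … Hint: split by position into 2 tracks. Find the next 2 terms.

80, 45

Split by position mod 2 into 2 tracks.
Track A: 60, 65, 70, 75 — linear: a_n = 55 + 5·n.
Track B: 15, 21, 28, 36 — triangular numbers starting at T_5.
The 9th slot belongs to track A; its 5th term is 80.
The 10th slot belongs to track B; its 5th term is 45.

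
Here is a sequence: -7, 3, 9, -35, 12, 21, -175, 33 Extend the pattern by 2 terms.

The slot pattern repeats as ABB (period 3), so there are 2 interleaved tracks.
Stream A: -7, -35, -175 — multiplying by 5 each time.
Stream B: 3, 9, 12, 21, 33 — a Fibonacci-like recurrence a_n = a_{n-1} + a_{n-2}.
Term 9 comes from stream B (its 6th entry): 54.
The 10th slot belongs to stream A; its 4th term is -875.

54, -875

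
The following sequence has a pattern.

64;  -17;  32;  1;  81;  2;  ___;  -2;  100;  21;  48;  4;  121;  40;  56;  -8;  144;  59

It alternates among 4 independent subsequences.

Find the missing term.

Split by position mod 4 into 4 tracks.
Subsequence A is 64, 81, 100, 121, 144, which is the squares 8², 9², 10², ….
Subsequence B is -17, 2, 21, 40, 59, which is linear: a_n = -36 + 19·n.
Subsequence C is 32, ?, 48, 56, which is linear: a_n = 24 + 8·n.
Subsequence D is 1, -2, 4, -8, which is a geometric progression (common ratio -2).
So the missing entry in subsequence C is 40.

40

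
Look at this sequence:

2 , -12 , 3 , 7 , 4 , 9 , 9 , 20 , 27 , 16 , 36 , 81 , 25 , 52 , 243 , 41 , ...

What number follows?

The terms cycle through 3 interleaved subsequences.
Track A = 2, 7, 9, 16, 25, 41: Fibonacci-style (each term is the sum of the two before it).
Track B = -12, 4, 20, 36, 52: arithmetic with common difference +16.
Track C = 3, 9, 27, 81, 243: successive powers of 3.
Position 17 falls in track B as its term 6, giving 68.

68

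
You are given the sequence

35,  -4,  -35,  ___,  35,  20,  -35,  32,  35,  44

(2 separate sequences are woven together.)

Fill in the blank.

8

Odd-indexed and even-indexed terms follow separate rules.
Track A: 35, -35, 35, -35, 35 (oscillating between 35 and -35).
Track B: -4, ?, 20, 32, 44 (arithmetic with common difference +12).
The gap is track B's term 2; the rule gives 8.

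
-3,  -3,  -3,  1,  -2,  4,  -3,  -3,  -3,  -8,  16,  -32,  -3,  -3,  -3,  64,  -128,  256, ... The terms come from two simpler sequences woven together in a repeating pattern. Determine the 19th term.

-3

Positions follow the repeating pattern AAABBB; grouping by letter gives 2 tracks.
Track A: -3, -3, -3, -3, -3, -3, -3, -3, -3. Always -3.
Track B: 1, -2, 4, -8, 16, -32, 64, -128, 256. Multiplying by -2 each time.
Position 19 falls in track A as its term 10, giving -3.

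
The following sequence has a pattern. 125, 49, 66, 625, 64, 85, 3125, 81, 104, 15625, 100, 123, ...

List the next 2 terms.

78125, 121

The terms cycle through 3 interleaved subsequences.
Subsequence A = 125, 625, 3125, 15625: successive powers of 5.
Subsequence B = 49, 64, 81, 100: the squares 7², 8², 9², ….
Subsequence C = 66, 85, 104, 123: adding 19 each time.
Position 13 → subsequence A, term 5 = 78125.
Term 14 comes from subsequence B (its 5th entry): 121.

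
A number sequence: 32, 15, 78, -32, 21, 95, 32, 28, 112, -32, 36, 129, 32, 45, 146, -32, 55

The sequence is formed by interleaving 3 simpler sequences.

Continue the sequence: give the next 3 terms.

163, 32, 66

Split by position mod 3 into 3 tracks.
Track A: 32, -32, 32, -32, 32, -32 (oscillating between 32 and -32).
Track B: 15, 21, 28, 36, 45, 55 (triangular numbers n(n+1)/2 for n = 5, 6, …).
Track C: 78, 95, 112, 129, 146 (linear: a_n = 61 + 17·n).
Term 18 comes from track C (its 6th entry): 163.
The 19th slot belongs to track A; its 7th term is 32.
Position 20 falls in track B as its term 7, giving 66.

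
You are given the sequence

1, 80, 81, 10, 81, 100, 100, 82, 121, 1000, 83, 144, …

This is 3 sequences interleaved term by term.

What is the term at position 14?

Taking every 3rd term gives 3 separate tracks.
Subsequence A is 1, 10, 100, 1000, which is powers of 10.
Subsequence B is 80, 81, 82, 83, which is linear: a_n = 79 + n.
Subsequence C is 81, 100, 121, 144, which is consecutive squares n² from n = 9.
The 14th slot belongs to subsequence B; its 5th term is 84.

84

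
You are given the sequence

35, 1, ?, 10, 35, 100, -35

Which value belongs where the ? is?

Positions 1, 3, 5, … form one subsequence and positions 2, 4, 6, … form another.
Track A is 35, ?, 35, -35, which is oscillating between 35 and -35.
Track B is 1, 10, 100, which is successive powers of 10.
The gap is track A's term 2; the rule gives -35.

-35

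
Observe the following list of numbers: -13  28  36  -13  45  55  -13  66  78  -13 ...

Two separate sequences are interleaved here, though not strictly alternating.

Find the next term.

Reading positions in blocks of 3 reveals the pattern ABB — 2 tracks woven together.
Track A: -13, -13, -13, -13 (always -13).
Track B: 28, 36, 45, 55, 66, 78 (triangular numbers starting at T_7).
Position 11 → track B, term 7 = 91.

91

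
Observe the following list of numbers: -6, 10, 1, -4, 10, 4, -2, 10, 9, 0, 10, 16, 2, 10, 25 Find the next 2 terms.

The terms cycle through 3 interleaved subsequences.
Track A is -6, -4, -2, 0, 2, which is linear: a_n = -8 + 2·n.
Track B is 10, 10, 10, 10, 10, which is always 10.
Track C is 1, 4, 9, 16, 25, which is perfect squares starting at 1².
Position 16 → track A, term 6 = 4.
Term 17 comes from track B (its 6th entry): 10.

4, 10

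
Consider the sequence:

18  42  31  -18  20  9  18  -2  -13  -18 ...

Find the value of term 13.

18

Reading positions in blocks of 3 reveals the pattern ABB — 2 tracks woven together.
Track A is 18, -18, 18, -18, which is the oscillation 18·(−1)^(n+1).
Track B is 42, 31, 20, 9, -2, -13, which is linear: a_n = 53 − 11·n.
Position 13 → track A, term 5 = 18.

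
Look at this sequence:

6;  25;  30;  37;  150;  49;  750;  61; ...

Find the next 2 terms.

3750, 73

Split by position mod 2 into 2 tracks.
Track A: 6, 30, 150, 750 — a geometric progression (common ratio 5).
Track B: 25, 37, 49, 61 — linear: a_n = 13 + 12·n.
The 9th slot belongs to track A; its 5th term is 3750.
Position 10 falls in track B as its term 5, giving 73.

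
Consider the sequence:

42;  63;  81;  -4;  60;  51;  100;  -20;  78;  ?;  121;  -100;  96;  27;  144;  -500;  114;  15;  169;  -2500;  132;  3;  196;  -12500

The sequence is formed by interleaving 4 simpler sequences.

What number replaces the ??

Taking every 4th term gives 4 separate tracks.
Track A: 42, 60, 78, 96, 114, 132 (arithmetic with common difference +18).
Track B: 63, 51, ?, 27, 15, 3 (arithmetic, step −12).
Track C: 81, 100, 121, 144, 169, 196 (perfect squares starting at 9²).
Track D: -4, -20, -100, -500, -2500, -12500 (geometric, ×5 each step).
So the missing entry in track B is 39.

39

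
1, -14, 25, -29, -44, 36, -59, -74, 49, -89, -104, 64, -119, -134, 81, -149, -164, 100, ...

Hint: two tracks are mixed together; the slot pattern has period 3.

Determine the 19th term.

-179

The slot pattern repeats as AAB (period 3), so there are 2 interleaved tracks.
Stream A: 1, -14, -29, -44, -59, -74, -89, -104, -119, -134, -149, -164 — subtracting 15 each time.
Stream B: 25, 36, 49, 64, 81, 100 — the squares 5², 6², 7², ….
Position 19 falls in stream A as its term 13, giving -179.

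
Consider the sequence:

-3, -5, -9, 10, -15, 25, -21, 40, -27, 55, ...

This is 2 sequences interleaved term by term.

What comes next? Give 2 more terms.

-33, 70

Odd-indexed and even-indexed terms follow separate rules.
Track A: -3, -9, -15, -21, -27 (subtracting 6 each time).
Track B: -5, 10, 25, 40, 55 (arithmetic with common difference +15).
Term 11 comes from track A (its 6th entry): -33.
Position 12 → track B, term 6 = 70.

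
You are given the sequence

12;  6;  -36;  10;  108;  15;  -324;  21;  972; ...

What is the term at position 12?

Positions 1, 3, 5, … form one subsequence and positions 2, 4, 6, … form another.
Subsequence A: 12, -36, 108, -324, 972. A geometric progression (common ratio -3).
Subsequence B: 6, 10, 15, 21. The triangular numbers T_3, T_4, ….
The 12th slot belongs to subsequence B; its 6th term is 36.

36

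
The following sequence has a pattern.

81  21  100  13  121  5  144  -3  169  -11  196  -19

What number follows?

225

Taking every 2nd term gives 2 separate tracks.
Stream A = 81, 100, 121, 144, 169, 196: the squares 9², 10², 11², ….
Stream B = 21, 13, 5, -3, -11, -19: linear: a_n = 29 − 8·n.
Position 13 falls in stream A as its term 7, giving 225.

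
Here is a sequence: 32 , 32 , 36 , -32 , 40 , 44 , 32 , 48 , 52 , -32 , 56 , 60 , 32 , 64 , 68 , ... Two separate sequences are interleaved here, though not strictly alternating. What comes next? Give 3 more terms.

-32, 72, 76

Positions follow the repeating pattern ABB; grouping by letter gives 2 tracks.
Track A: 32, -32, 32, -32, 32. The oscillation 32·(−1)^(n+1).
Track B: 32, 36, 40, 44, 48, 52, 56, 60, 64, 68. Adding 4 each time.
The 16th slot belongs to track A; its 6th term is -32.
Position 17 falls in track B as its term 11, giving 72.
Position 18 falls in track B as its term 12, giving 76.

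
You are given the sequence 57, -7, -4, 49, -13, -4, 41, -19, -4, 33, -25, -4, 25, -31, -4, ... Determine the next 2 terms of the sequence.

17, -37

Split by position mod 3 into 3 tracks.
Track A: 57, 49, 41, 33, 25. Subtracting 8 each time.
Track B: -7, -13, -19, -25, -31. Linear: a_n = -1 − 6·n.
Track C: -4, -4, -4, -4, -4. Constant -4.
Term 16 comes from track A (its 6th entry): 17.
Position 17 falls in track B as its term 6, giving -37.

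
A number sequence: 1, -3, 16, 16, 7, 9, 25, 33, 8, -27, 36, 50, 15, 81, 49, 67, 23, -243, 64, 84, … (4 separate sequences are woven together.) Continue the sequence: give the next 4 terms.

Taking every 4th term gives 4 separate tracks.
Track A: 1, 7, 8, 15, 23. Fibonacci-style (each term is the sum of the two before it).
Track B: -3, 9, -27, 81, -243. Geometric, ×-3 each step.
Track C: 16, 25, 36, 49, 64. Perfect squares starting at 4².
Track D: 16, 33, 50, 67, 84. Adding 17 each time.
Position 21 → track A, term 6 = 38.
Position 22 falls in track B as its term 6, giving 729.
Position 23 → track C, term 6 = 81.
Position 24 → track D, term 6 = 101.

38, 729, 81, 101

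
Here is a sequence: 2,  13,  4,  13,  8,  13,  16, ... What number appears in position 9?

Positions 1, 3, 5, … form one subsequence and positions 2, 4, 6, … form another.
Stream A is 2, 4, 8, 16, which is powers of 2.
Stream B is 13, 13, 13, which is the constant sequence 13.
Position 9 falls in stream A as its term 5, giving 32.

32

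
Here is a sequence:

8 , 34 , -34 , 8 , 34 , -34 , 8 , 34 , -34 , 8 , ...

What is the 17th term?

The slot pattern repeats as ABB (period 3), so there are 2 interleaved tracks.
Subsequence A: 8, 8, 8, 8 — constant 8.
Subsequence B: 34, -34, 34, -34, 34, -34 — the oscillation 34·(−1)^(n+1).
Position 17 → subsequence B, term 11 = 34.

34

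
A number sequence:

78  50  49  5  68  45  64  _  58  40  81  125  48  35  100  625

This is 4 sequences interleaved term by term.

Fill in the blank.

25

Read the sequence 4 terms at a time; column i is its own pattern.
Track A = 78, 68, 58, 48: subtracting 10 each time.
Track B = 50, 45, 40, 35: arithmetic, step −5.
Track C = 49, 64, 81, 100: the squares 7², 8², 9², ….
Track D = 5, ?, 125, 625: geometric, ×5 each step.
Track D's pattern makes the blank 25.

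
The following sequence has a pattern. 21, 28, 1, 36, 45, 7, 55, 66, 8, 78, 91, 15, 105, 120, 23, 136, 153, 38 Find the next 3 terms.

171, 190, 61

The slot pattern repeats as AAB (period 3), so there are 2 interleaved tracks.
Track A: 21, 28, 36, 45, 55, 66, 78, 91, 105, 120, 136, 153. Triangular numbers starting at T_6.
Track B: 1, 7, 8, 15, 23, 38. A Fibonacci-like recurrence a_n = a_{n-1} + a_{n-2}.
Position 19 → track A, term 13 = 171.
The 20th slot belongs to track A; its 14th term is 190.
Term 21 comes from track B (its 7th entry): 61.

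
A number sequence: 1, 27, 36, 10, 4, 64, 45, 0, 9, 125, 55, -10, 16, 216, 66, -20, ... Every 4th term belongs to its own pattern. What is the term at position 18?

343

Split by position mod 4 into 4 tracks.
Subsequence A: 1, 4, 9, 16 (the squares 1², 2², 3², …).
Subsequence B: 27, 64, 125, 216 (the cubes 3³, 4³, 5³, …).
Subsequence C: 36, 45, 55, 66 (the triangular numbers T_8, T_9, …).
Subsequence D: 10, 0, -10, -20 (subtracting 10 each time).
The 18th slot belongs to subsequence B; its 5th term is 343.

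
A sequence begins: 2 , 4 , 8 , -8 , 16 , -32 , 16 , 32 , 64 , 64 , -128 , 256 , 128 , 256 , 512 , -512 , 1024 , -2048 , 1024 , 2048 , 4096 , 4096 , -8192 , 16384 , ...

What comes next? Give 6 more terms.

The slot pattern repeats as AAABBB (period 6), so there are 2 interleaved tracks.
Track A: 2, 4, 8, 16, 32, 64, 128, 256, 512, 1024, 2048, 4096 (powers 2^1, 2^2, 2^3, …).
Track B: -8, 16, -32, 64, -128, 256, -512, 1024, -2048, 4096, -8192, 16384 (geometric with ratio -2).
The 25th slot belongs to track A; its 13th term is 8192.
Term 26 comes from track A (its 14th entry): 16384.
Term 27 comes from track A (its 15th entry): 32768.
Term 28 comes from track B (its 13th entry): -32768.
Position 29 falls in track B as its term 14, giving 65536.
The 30th slot belongs to track B; its 15th term is -131072.

8192, 16384, 32768, -32768, 65536, -131072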